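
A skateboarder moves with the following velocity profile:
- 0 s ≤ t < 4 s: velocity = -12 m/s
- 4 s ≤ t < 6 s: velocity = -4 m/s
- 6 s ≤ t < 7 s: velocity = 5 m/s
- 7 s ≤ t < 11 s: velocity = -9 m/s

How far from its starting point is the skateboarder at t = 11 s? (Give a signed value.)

Net displacement equals the area under the velocity-time graph (areas below the axis count negative).
0–4 s: -12 × 4 = -48 m
4–6 s: -4 × 2 = -8 m
6–7 s: 5 × 1 = 5 m
7–11 s: -9 × 4 = -36 m
Net displacement = -87 m

-87 m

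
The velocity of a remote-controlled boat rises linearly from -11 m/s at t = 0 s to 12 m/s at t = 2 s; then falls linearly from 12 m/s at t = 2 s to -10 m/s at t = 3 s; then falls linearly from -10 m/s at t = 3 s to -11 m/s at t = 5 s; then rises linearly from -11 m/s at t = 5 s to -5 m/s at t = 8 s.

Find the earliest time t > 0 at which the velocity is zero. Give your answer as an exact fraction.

v changes sign on 0–2 s (from -11 to 12); the graph is linear there, so v = 0 at t = 0 + (11)·(2 − 0)/(12 − -11) = 22/23 s.

t = 22/23 s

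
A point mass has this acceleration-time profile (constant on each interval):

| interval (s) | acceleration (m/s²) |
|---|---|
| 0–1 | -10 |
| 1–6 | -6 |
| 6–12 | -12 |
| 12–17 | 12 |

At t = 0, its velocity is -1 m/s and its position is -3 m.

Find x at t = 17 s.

-1016 m

On each constant-a segment, Δv = aΔt and Δx = v₀Δt + ½aΔt²; chain segment to segment.
0–1 s: v starts -1 m/s; Δx = -1·1 + ½·-10·1² = -6 m; v ends -11 m/s.
1–6 s: v starts -11 m/s; Δx = -11·5 + ½·-6·5² = -130 m; v ends -41 m/s.
6–12 s: v starts -41 m/s; Δx = -41·6 + ½·-12·6² = -462 m; v ends -113 m/s.
12–17 s: v starts -113 m/s; Δx = -113·5 + ½·12·5² = -415 m; v ends -53 m/s.
x(17) = -3 + Σ Δx = -1016 m.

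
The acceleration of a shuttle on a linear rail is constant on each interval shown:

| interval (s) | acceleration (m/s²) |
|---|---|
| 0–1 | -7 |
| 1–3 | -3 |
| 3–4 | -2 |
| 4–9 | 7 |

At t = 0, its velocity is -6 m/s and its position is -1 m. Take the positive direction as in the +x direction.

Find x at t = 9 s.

-80 m

On each constant-a segment, Δv = aΔt and Δx = v₀Δt + ½aΔt²; chain segment to segment.
0–1 s: v starts -6 m/s; Δx = -6·1 + ½·-7·1² = -9.5 m; v ends -13 m/s.
1–3 s: v starts -13 m/s; Δx = -13·2 + ½·-3·2² = -32 m; v ends -19 m/s.
3–4 s: v starts -19 m/s; Δx = -19·1 + ½·-2·1² = -20 m; v ends -21 m/s.
4–9 s: v starts -21 m/s; Δx = -21·5 + ½·7·5² = -17.5 m; v ends 14 m/s.
x(9) = -1 + Σ Δx = -80 m.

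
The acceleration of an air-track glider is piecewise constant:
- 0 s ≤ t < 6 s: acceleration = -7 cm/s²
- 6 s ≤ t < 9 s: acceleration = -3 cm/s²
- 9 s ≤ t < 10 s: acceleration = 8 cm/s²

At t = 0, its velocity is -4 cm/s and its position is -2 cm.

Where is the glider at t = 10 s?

On each constant-a segment, Δv = aΔt and Δx = v₀Δt + ½aΔt²; chain segment to segment.
0–6 s: v starts -4 cm/s; Δx = -4·6 + ½·-7·6² = -150 cm; v ends -46 cm/s.
6–9 s: v starts -46 cm/s; Δx = -46·3 + ½·-3·3² = -151.5 cm; v ends -55 cm/s.
9–10 s: v starts -55 cm/s; Δx = -55·1 + ½·8·1² = -51 cm; v ends -47 cm/s.
x(10) = -2 + Σ Δx = -354.5 cm.

-354.5 cm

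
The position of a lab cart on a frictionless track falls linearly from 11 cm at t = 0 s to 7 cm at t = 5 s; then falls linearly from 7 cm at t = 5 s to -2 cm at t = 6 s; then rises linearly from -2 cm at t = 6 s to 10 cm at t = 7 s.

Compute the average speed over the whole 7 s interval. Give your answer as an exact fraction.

Average speed = (total path length)/(elapsed time); on a piecewise-linear x-t graph the path length is Σ|Δx|.
0–5 s: |Δx| = |7 − 11| = 4 cm
5–6 s: |Δx| = |-2 − 7| = 9 cm
6–7 s: |Δx| = |10 − -2| = 12 cm
Total path = 25 cm; average speed = 25/7 = 25/7 cm/s.

25/7 cm/s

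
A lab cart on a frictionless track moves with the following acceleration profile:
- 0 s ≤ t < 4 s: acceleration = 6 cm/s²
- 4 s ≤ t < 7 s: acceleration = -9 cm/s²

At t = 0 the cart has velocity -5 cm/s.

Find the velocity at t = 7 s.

Δv equals the area under the a-t graph; then v = v₀ + Δv.
0–4 s: 6 × 4 = 24 cm/s
4–7 s: -9 × 3 = -27 cm/s
Δv = -3 cm/s, so v(7) = -5 + (-3) = -8 cm/s.

-8 cm/s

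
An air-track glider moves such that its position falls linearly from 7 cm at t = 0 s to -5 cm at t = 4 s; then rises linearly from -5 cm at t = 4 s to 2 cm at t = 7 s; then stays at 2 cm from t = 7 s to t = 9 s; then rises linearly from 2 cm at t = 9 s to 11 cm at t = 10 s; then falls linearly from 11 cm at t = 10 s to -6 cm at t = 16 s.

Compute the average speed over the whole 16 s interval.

2.8125 cm/s

Average speed = (total path length)/(elapsed time); on a piecewise-linear x-t graph the path length is Σ|Δx|.
0–4 s: |Δx| = |-5 − 7| = 12 cm
4–7 s: |Δx| = |2 − -5| = 7 cm
7–9 s: |Δx| = |2 − 2| = 0 cm
9–10 s: |Δx| = |11 − 2| = 9 cm
10–16 s: |Δx| = |-6 − 11| = 17 cm
Total path = 45 cm; average speed = 45/16 = 2.8125 cm/s.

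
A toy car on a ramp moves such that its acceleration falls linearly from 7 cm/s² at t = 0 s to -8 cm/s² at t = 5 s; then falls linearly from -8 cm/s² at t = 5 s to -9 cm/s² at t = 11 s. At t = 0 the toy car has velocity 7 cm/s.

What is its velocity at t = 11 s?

Δv equals the area under the a-t graph; then v = v₀ + Δv.
0–5 s: ½(7 + -8)(5) = -2.5 cm/s
5–11 s: ½(-8 + -9)(6) = -51 cm/s
Δv = -53.5 cm/s, so v(11) = 7 + (-53.5) = -46.5 cm/s.

-46.5 cm/s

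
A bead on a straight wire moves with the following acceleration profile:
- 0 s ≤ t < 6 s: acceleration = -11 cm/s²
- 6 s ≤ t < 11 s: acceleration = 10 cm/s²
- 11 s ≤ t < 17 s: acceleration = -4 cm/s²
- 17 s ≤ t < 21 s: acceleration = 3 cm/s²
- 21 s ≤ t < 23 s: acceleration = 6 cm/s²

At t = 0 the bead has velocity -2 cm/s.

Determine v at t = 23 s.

Δv equals the area under the a-t graph; then v = v₀ + Δv.
0–6 s: -11 × 6 = -66 cm/s
6–11 s: 10 × 5 = 50 cm/s
11–17 s: -4 × 6 = -24 cm/s
17–21 s: 3 × 4 = 12 cm/s
21–23 s: 6 × 2 = 12 cm/s
Δv = -16 cm/s, so v(23) = -2 + (-16) = -18 cm/s.

-18 cm/s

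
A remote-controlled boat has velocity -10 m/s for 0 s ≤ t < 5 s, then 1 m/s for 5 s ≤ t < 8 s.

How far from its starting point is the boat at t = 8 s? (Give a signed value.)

Displacement is the signed area under the v-t curve.
0–5 s: -10 × 5 = -50 m
5–8 s: 1 × 3 = 3 m
Net displacement = -47 m

-47 m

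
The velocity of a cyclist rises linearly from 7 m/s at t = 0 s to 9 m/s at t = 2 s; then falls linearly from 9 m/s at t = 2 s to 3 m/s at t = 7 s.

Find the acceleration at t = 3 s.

-1.2 m/s²

Acceleration is the slope of the v-t graph on 2–7 s: (3 − 9)/(7 − 2) = -1.2 m/s².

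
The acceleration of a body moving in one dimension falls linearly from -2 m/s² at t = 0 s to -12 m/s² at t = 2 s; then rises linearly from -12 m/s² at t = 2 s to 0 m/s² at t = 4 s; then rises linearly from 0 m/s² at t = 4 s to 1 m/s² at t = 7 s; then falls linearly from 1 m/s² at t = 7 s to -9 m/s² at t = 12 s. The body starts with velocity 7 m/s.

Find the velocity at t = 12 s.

-37.5 m/s

Δv equals the area under the a-t graph; then v = v₀ + Δv.
0–2 s: ½(-2 + -12)(2) = -14 m/s
2–4 s: ½(-12 + 0)(2) = -12 m/s
4–7 s: ½(0 + 1)(3) = 1.5 m/s
7–12 s: ½(1 + -9)(5) = -20 m/s
Δv = -44.5 m/s, so v(12) = 7 + (-44.5) = -37.5 m/s.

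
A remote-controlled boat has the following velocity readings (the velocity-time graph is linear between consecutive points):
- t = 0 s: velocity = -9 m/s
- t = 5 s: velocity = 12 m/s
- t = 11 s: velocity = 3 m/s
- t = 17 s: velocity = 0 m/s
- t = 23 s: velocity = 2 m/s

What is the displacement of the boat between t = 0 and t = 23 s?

67.5 m

Displacement is the signed area under the v-t curve.
0–5 s: ½(-9 + 12)(5) = 7.5 m
5–11 s: ½(12 + 3)(6) = 45 m
11–17 s: ½(3 + 0)(6) = 9 m
17–23 s: ½(0 + 2)(6) = 6 m
Net displacement = 67.5 m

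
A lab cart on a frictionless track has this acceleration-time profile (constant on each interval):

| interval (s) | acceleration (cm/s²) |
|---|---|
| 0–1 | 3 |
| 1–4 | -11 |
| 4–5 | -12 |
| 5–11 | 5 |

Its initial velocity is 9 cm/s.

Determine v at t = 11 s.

Δv equals the area under the a-t graph; then v = v₀ + Δv.
0–1 s: 3 × 1 = 3 cm/s
1–4 s: -11 × 3 = -33 cm/s
4–5 s: -12 × 1 = -12 cm/s
5–11 s: 5 × 6 = 30 cm/s
Δv = -12 cm/s, so v(11) = 9 + (-12) = -3 cm/s.

-3 cm/s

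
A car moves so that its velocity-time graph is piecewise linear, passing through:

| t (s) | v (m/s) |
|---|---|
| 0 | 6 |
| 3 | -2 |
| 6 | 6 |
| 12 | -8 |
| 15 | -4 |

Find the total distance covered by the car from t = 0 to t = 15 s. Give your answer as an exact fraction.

Distance (not displacement) is the total path length: add the absolute areas under v-t.
0–3 s: v = 0 at t = 2.25 s; triangle areas 6.75 + 0.75 = 7.5 m
3–6 s: v = 0 at t = 3.75 s; triangle areas 0.75 + 6.75 = 7.5 m
6–12 s: v = 0 at t = 60/7 s; triangle areas 54/7 + 96/7 = 150/7 m
12–15 s: |½(-8 + -4)(3)| = 18 m
Total distance = 381/7 m

381/7 m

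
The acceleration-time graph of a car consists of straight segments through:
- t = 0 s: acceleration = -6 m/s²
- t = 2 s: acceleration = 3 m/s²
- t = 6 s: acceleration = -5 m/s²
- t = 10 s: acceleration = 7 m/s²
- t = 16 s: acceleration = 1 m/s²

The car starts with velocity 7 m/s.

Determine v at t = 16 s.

Δv equals the area under the a-t graph; then v = v₀ + Δv.
0–2 s: ½(-6 + 3)(2) = -3 m/s
2–6 s: ½(3 + -5)(4) = -4 m/s
6–10 s: ½(-5 + 7)(4) = 4 m/s
10–16 s: ½(7 + 1)(6) = 24 m/s
Δv = 21 m/s, so v(16) = 7 + (21) = 28 m/s.

28 m/s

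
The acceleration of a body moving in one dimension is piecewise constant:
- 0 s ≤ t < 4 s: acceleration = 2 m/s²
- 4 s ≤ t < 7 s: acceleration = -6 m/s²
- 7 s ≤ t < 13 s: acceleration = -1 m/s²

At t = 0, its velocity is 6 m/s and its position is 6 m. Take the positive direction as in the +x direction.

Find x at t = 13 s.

On each constant-a segment, Δv = aΔt and Δx = v₀Δt + ½aΔt²; chain segment to segment.
0–4 s: v starts 6 m/s; Δx = 6·4 + ½·2·4² = 40 m; v ends 14 m/s.
4–7 s: v starts 14 m/s; Δx = 14·3 + ½·-6·3² = 15 m; v ends -4 m/s.
7–13 s: v starts -4 m/s; Δx = -4·6 + ½·-1·6² = -42 m; v ends -10 m/s.
x(13) = 6 + Σ Δx = 19 m.

19 m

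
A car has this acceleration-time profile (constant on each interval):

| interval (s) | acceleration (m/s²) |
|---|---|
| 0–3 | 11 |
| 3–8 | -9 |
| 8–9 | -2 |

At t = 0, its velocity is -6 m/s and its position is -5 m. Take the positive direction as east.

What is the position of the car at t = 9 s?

On each constant-a segment, Δv = aΔt and Δx = v₀Δt + ½aΔt²; chain segment to segment.
0–3 s: v starts -6 m/s; Δx = -6·3 + ½·11·3² = 31.5 m; v ends 27 m/s.
3–8 s: v starts 27 m/s; Δx = 27·5 + ½·-9·5² = 22.5 m; v ends -18 m/s.
8–9 s: v starts -18 m/s; Δx = -18·1 + ½·-2·1² = -19 m; v ends -20 m/s.
x(9) = -5 + Σ Δx = 30 m.

30 m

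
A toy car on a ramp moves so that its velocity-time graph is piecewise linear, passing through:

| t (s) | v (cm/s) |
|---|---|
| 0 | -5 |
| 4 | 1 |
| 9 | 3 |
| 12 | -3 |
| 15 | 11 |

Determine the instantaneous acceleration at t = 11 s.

-2 cm/s²

Acceleration is the slope of the v-t graph on 9–12 s: (-3 − 3)/(12 − 9) = -2 cm/s².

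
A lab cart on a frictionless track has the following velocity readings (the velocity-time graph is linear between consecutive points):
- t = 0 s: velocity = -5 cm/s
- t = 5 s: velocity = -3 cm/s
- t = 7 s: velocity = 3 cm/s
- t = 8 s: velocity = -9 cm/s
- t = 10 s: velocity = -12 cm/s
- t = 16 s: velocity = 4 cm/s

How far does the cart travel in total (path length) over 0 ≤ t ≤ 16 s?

Total distance travelled is ∫|v| dt — sum the magnitudes of each area piece.
0–5 s: |½(-5 + -3)(5)| = 20 cm
5–7 s: v = 0 at t = 6 s; triangle areas 1.5 + 1.5 = 3 cm
7–8 s: v = 0 at t = 7.25 s; triangle areas 0.375 + 3.375 = 3.75 cm
8–10 s: |½(-9 + -12)(2)| = 21 cm
10–16 s: v = 0 at t = 14.5 s; triangle areas 27 + 3 = 30 cm
Total distance = 77.75 cm

77.75 cm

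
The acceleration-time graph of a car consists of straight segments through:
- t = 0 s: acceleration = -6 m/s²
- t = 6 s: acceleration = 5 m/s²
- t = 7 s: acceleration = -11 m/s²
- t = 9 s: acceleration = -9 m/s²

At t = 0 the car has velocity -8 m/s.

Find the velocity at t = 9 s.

-34 m/s

Δv equals the area under the a-t graph; then v = v₀ + Δv.
0–6 s: ½(-6 + 5)(6) = -3 m/s
6–7 s: ½(5 + -11)(1) = -3 m/s
7–9 s: ½(-11 + -9)(2) = -20 m/s
Δv = -26 m/s, so v(9) = -8 + (-26) = -34 m/s.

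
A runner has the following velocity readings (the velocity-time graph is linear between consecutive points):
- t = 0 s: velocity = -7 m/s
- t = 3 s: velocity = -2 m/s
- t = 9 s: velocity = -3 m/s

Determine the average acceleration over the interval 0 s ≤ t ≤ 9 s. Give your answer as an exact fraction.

Average acceleration = Δv/Δt = (-3 − -7)/(9 − 0) = 4/9 m/s².

4/9 m/s²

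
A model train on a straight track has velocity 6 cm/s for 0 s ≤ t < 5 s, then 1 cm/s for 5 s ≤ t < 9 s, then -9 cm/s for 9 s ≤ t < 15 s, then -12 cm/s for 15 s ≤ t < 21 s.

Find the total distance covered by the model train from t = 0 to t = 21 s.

160 cm

Distance (not displacement) is the total path length: add the absolute areas under v-t.
0–5 s: |6| × 5 = 30 cm
5–9 s: |1| × 4 = 4 cm
9–15 s: |-9| × 6 = 54 cm
15–21 s: |-12| × 6 = 72 cm
Total distance = 160 cm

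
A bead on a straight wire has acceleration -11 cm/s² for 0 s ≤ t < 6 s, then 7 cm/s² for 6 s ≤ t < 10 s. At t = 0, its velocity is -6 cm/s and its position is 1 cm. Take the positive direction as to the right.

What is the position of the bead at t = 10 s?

On each constant-a segment, Δv = aΔt and Δx = v₀Δt + ½aΔt²; chain segment to segment.
0–6 s: v starts -6 cm/s; Δx = -6·6 + ½·-11·6² = -234 cm; v ends -72 cm/s.
6–10 s: v starts -72 cm/s; Δx = -72·4 + ½·7·4² = -232 cm; v ends -44 cm/s.
x(10) = 1 + Σ Δx = -465 cm.

-465 cm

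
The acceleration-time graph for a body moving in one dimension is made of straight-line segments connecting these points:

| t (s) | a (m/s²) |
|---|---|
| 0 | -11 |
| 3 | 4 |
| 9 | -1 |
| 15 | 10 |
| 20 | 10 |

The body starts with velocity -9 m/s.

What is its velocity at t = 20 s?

66.5 m/s

Δv equals the area under the a-t graph; then v = v₀ + Δv.
0–3 s: ½(-11 + 4)(3) = -10.5 m/s
3–9 s: ½(4 + -1)(6) = 9 m/s
9–15 s: ½(-1 + 10)(6) = 27 m/s
15–20 s: 10 × 5 = 50 m/s
Δv = 75.5 m/s, so v(20) = -9 + (75.5) = 66.5 m/s.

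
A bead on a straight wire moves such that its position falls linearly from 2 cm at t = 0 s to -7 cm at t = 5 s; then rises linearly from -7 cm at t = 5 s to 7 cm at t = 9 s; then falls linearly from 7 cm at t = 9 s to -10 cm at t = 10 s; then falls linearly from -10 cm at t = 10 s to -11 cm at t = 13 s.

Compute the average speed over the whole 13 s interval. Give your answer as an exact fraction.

41/13 cm/s

Average speed = (total path length)/(elapsed time); on a piecewise-linear x-t graph the path length is Σ|Δx|.
0–5 s: |Δx| = |-7 − 2| = 9 cm
5–9 s: |Δx| = |7 − -7| = 14 cm
9–10 s: |Δx| = |-10 − 7| = 17 cm
10–13 s: |Δx| = |-11 − -10| = 1 cm
Total path = 41 cm; average speed = 41/13 = 41/13 cm/s.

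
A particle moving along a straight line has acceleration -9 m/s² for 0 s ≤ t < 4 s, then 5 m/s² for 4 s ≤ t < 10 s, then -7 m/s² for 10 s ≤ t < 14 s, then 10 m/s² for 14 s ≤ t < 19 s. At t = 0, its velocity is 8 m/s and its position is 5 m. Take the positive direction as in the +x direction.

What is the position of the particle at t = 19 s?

On each constant-a segment, Δv = aΔt and Δx = v₀Δt + ½aΔt²; chain segment to segment.
0–4 s: v starts 8 m/s; Δx = 8·4 + ½·-9·4² = -40 m; v ends -28 m/s.
4–10 s: v starts -28 m/s; Δx = -28·6 + ½·5·6² = -78 m; v ends 2 m/s.
10–14 s: v starts 2 m/s; Δx = 2·4 + ½·-7·4² = -48 m; v ends -26 m/s.
14–19 s: v starts -26 m/s; Δx = -26·5 + ½·10·5² = -5 m; v ends 24 m/s.
x(19) = 5 + Σ Δx = -166 m.

-166 m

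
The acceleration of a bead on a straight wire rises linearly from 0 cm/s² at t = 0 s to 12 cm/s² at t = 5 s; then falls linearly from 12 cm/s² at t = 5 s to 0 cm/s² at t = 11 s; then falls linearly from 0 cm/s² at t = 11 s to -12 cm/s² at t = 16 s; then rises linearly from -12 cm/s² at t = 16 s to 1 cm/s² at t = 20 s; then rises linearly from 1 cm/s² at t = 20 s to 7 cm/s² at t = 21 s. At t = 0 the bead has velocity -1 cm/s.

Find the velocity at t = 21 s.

Δv equals the area under the a-t graph; then v = v₀ + Δv.
0–5 s: ½(0 + 12)(5) = 30 cm/s
5–11 s: ½(12 + 0)(6) = 36 cm/s
11–16 s: ½(0 + -12)(5) = -30 cm/s
16–20 s: ½(-12 + 1)(4) = -22 cm/s
20–21 s: ½(1 + 7)(1) = 4 cm/s
Δv = 18 cm/s, so v(21) = -1 + (18) = 17 cm/s.

17 cm/s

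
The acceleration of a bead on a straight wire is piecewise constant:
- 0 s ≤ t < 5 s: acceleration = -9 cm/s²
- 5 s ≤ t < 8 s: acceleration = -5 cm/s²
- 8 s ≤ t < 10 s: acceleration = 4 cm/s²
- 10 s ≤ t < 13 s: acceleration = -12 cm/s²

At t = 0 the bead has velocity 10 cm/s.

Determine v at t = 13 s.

-78 cm/s

Δv equals the area under the a-t graph; then v = v₀ + Δv.
0–5 s: -9 × 5 = -45 cm/s
5–8 s: -5 × 3 = -15 cm/s
8–10 s: 4 × 2 = 8 cm/s
10–13 s: -12 × 3 = -36 cm/s
Δv = -88 cm/s, so v(13) = 10 + (-88) = -78 cm/s.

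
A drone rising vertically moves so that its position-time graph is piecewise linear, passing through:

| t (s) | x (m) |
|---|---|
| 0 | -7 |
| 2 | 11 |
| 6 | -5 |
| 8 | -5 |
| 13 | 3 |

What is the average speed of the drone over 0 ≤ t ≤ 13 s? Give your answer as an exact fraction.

Average speed = (total path length)/(elapsed time); on a piecewise-linear x-t graph the path length is Σ|Δx|.
0–2 s: |Δx| = |11 − -7| = 18 m
2–6 s: |Δx| = |-5 − 11| = 16 m
6–8 s: |Δx| = |-5 − -5| = 0 m
8–13 s: |Δx| = |3 − -5| = 8 m
Total path = 42 m; average speed = 42/13 = 42/13 m/s.

42/13 m/s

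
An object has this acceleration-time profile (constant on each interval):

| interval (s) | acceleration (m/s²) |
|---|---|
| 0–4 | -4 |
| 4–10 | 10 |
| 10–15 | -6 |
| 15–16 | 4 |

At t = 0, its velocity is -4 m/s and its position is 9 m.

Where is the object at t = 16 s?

On each constant-a segment, Δv = aΔt and Δx = v₀Δt + ½aΔt²; chain segment to segment.
0–4 s: v starts -4 m/s; Δx = -4·4 + ½·-4·4² = -48 m; v ends -20 m/s.
4–10 s: v starts -20 m/s; Δx = -20·6 + ½·10·6² = 60 m; v ends 40 m/s.
10–15 s: v starts 40 m/s; Δx = 40·5 + ½·-6·5² = 125 m; v ends 10 m/s.
15–16 s: v starts 10 m/s; Δx = 10·1 + ½·4·1² = 12 m; v ends 14 m/s.
x(16) = 9 + Σ Δx = 158 m.

158 m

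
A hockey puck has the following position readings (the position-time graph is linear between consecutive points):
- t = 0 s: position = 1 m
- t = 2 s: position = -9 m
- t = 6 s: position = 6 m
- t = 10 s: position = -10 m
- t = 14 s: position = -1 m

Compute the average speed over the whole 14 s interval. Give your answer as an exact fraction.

25/7 m/s

Average speed = (total path length)/(elapsed time); on a piecewise-linear x-t graph the path length is Σ|Δx|.
0–2 s: |Δx| = |-9 − 1| = 10 m
2–6 s: |Δx| = |6 − -9| = 15 m
6–10 s: |Δx| = |-10 − 6| = 16 m
10–14 s: |Δx| = |-1 − -10| = 9 m
Total path = 50 m; average speed = 50/14 = 25/7 m/s.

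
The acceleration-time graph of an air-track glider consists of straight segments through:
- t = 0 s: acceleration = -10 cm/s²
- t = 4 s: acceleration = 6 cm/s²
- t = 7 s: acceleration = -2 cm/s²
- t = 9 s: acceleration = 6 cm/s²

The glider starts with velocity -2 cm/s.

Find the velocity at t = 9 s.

Δv equals the area under the a-t graph; then v = v₀ + Δv.
0–4 s: ½(-10 + 6)(4) = -8 cm/s
4–7 s: ½(6 + -2)(3) = 6 cm/s
7–9 s: ½(-2 + 6)(2) = 4 cm/s
Δv = 2 cm/s, so v(9) = -2 + (2) = 0 cm/s.

0 cm/s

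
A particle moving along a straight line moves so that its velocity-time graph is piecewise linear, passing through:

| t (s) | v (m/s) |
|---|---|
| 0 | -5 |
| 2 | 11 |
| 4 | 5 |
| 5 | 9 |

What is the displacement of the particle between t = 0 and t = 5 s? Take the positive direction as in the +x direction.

Net displacement equals the area under the velocity-time graph (areas below the axis count negative).
0–2 s: ½(-5 + 11)(2) = 6 m
2–4 s: ½(11 + 5)(2) = 16 m
4–5 s: ½(5 + 9)(1) = 7 m
Net displacement = 29 m

29 m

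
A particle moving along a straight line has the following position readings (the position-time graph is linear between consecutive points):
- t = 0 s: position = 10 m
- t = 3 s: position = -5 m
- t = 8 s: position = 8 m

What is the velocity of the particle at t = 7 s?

Velocity is the slope of the x-t graph on 3–8 s: (8 − -5)/(8 − 3) = 2.6 m/s.

2.6 m/s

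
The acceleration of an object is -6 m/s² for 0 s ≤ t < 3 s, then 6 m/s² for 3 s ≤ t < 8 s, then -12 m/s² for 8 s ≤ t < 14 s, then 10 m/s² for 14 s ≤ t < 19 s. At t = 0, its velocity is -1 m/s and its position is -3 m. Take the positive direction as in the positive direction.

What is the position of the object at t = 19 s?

-383 m

On each constant-a segment, Δv = aΔt and Δx = v₀Δt + ½aΔt²; chain segment to segment.
0–3 s: v starts -1 m/s; Δx = -1·3 + ½·-6·3² = -30 m; v ends -19 m/s.
3–8 s: v starts -19 m/s; Δx = -19·5 + ½·6·5² = -20 m; v ends 11 m/s.
8–14 s: v starts 11 m/s; Δx = 11·6 + ½·-12·6² = -150 m; v ends -61 m/s.
14–19 s: v starts -61 m/s; Δx = -61·5 + ½·10·5² = -180 m; v ends -11 m/s.
x(19) = -3 + Σ Δx = -383 m.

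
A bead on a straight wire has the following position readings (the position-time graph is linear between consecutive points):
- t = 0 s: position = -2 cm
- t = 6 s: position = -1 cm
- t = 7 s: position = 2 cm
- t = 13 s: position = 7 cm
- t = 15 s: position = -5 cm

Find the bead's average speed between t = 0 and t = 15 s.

Average speed = (total path length)/(elapsed time); on a piecewise-linear x-t graph the path length is Σ|Δx|.
0–6 s: |Δx| = |-1 − -2| = 1 cm
6–7 s: |Δx| = |2 − -1| = 3 cm
7–13 s: |Δx| = |7 − 2| = 5 cm
13–15 s: |Δx| = |-5 − 7| = 12 cm
Total path = 21 cm; average speed = 21/15 = 1.4 cm/s.

1.4 cm/s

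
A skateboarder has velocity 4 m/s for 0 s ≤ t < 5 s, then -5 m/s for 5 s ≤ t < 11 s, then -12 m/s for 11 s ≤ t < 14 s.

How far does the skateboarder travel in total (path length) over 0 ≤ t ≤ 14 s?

86 m

Distance (not displacement) is the total path length: add the absolute areas under v-t.
0–5 s: |4| × 5 = 20 m
5–11 s: |-5| × 6 = 30 m
11–14 s: |-12| × 3 = 36 m
Total distance = 86 m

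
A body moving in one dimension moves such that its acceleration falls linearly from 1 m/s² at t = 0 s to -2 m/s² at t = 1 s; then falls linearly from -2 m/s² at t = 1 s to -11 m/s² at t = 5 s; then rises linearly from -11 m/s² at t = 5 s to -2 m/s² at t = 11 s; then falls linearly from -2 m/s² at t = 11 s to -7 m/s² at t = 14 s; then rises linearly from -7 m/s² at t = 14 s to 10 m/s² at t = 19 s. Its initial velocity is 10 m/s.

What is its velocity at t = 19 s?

Δv equals the area under the a-t graph; then v = v₀ + Δv.
0–1 s: ½(1 + -2)(1) = -0.5 m/s
1–5 s: ½(-2 + -11)(4) = -26 m/s
5–11 s: ½(-11 + -2)(6) = -39 m/s
11–14 s: ½(-2 + -7)(3) = -13.5 m/s
14–19 s: ½(-7 + 10)(5) = 7.5 m/s
Δv = -71.5 m/s, so v(19) = 10 + (-71.5) = -61.5 m/s.

-61.5 m/s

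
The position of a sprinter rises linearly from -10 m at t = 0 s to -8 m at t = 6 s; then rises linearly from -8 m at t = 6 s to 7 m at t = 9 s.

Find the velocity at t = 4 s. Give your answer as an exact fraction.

1/3 m/s

Velocity is the slope of the x-t graph on 0–6 s: (-8 − -10)/(6 − 0) = 1/3 m/s.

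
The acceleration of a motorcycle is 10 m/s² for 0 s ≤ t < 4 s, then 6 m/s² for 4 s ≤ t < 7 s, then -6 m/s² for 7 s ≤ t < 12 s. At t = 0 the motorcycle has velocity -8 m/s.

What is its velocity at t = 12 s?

20 m/s

Δv equals the area under the a-t graph; then v = v₀ + Δv.
0–4 s: 10 × 4 = 40 m/s
4–7 s: 6 × 3 = 18 m/s
7–12 s: -6 × 5 = -30 m/s
Δv = 28 m/s, so v(12) = -8 + (28) = 20 m/s.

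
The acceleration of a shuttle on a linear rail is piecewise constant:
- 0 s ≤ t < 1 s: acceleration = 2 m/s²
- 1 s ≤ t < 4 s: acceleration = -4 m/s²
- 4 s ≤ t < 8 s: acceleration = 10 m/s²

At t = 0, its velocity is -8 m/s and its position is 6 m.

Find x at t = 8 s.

-29 m

On each constant-a segment, Δv = aΔt and Δx = v₀Δt + ½aΔt²; chain segment to segment.
0–1 s: v starts -8 m/s; Δx = -8·1 + ½·2·1² = -7 m; v ends -6 m/s.
1–4 s: v starts -6 m/s; Δx = -6·3 + ½·-4·3² = -36 m; v ends -18 m/s.
4–8 s: v starts -18 m/s; Δx = -18·4 + ½·10·4² = 8 m; v ends 22 m/s.
x(8) = 6 + Σ Δx = -29 m.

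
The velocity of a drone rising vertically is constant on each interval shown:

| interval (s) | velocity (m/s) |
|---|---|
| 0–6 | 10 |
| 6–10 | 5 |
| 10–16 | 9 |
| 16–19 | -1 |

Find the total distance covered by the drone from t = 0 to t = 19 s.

137 m

Total distance travelled is ∫|v| dt — sum the magnitudes of each area piece.
0–6 s: |10| × 6 = 60 m
6–10 s: |5| × 4 = 20 m
10–16 s: |9| × 6 = 54 m
16–19 s: |-1| × 3 = 3 m
Total distance = 137 m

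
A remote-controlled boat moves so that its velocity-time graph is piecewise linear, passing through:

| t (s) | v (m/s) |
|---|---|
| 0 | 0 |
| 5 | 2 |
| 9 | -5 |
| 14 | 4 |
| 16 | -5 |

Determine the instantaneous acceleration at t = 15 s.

Acceleration is the slope of the v-t graph on 14–16 s: (-5 − 4)/(16 − 14) = -4.5 m/s².

-4.5 m/s²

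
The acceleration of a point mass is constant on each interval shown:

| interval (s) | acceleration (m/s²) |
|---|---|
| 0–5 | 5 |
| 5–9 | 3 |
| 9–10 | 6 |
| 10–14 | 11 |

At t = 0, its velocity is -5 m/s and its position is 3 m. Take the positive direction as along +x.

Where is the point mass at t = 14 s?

On each constant-a segment, Δv = aΔt and Δx = v₀Δt + ½aΔt²; chain segment to segment.
0–5 s: v starts -5 m/s; Δx = -5·5 + ½·5·5² = 37.5 m; v ends 20 m/s.
5–9 s: v starts 20 m/s; Δx = 20·4 + ½·3·4² = 104 m; v ends 32 m/s.
9–10 s: v starts 32 m/s; Δx = 32·1 + ½·6·1² = 35 m; v ends 38 m/s.
10–14 s: v starts 38 m/s; Δx = 38·4 + ½·11·4² = 240 m; v ends 82 m/s.
x(14) = 3 + Σ Δx = 419.5 m.

419.5 m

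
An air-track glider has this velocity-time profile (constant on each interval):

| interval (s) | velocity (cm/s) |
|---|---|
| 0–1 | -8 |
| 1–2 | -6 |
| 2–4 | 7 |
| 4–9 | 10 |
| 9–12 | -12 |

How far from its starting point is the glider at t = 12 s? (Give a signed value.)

14 cm

Displacement is the signed area under the v-t curve.
0–1 s: -8 × 1 = -8 cm
1–2 s: -6 × 1 = -6 cm
2–4 s: 7 × 2 = 14 cm
4–9 s: 10 × 5 = 50 cm
9–12 s: -12 × 3 = -36 cm
Net displacement = 14 cm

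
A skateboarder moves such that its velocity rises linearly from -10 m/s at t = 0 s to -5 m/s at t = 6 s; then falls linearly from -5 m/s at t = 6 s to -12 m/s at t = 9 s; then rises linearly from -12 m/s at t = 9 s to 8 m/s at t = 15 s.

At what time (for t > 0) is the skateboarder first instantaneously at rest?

t = 12.6 s

v changes sign on 9–15 s (from -12 to 8); the graph is linear there, so v = 0 at t = 9 + (12)·(15 − 9)/(8 − -12) = 12.6 s.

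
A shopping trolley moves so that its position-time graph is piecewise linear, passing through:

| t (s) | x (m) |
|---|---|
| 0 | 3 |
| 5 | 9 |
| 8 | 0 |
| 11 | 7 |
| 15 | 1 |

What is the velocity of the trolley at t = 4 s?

Velocity is the slope of the x-t graph on 0–5 s: (9 − 3)/(5 − 0) = 1.2 m/s.

1.2 m/s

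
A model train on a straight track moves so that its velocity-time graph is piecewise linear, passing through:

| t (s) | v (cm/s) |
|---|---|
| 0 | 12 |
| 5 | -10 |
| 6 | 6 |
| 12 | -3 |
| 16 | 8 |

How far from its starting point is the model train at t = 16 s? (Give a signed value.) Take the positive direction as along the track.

22 cm

Net displacement equals the area under the velocity-time graph (areas below the axis count negative).
0–5 s: ½(12 + -10)(5) = 5 cm
5–6 s: ½(-10 + 6)(1) = -2 cm
6–12 s: ½(6 + -3)(6) = 9 cm
12–16 s: ½(-3 + 8)(4) = 10 cm
Net displacement = 22 cm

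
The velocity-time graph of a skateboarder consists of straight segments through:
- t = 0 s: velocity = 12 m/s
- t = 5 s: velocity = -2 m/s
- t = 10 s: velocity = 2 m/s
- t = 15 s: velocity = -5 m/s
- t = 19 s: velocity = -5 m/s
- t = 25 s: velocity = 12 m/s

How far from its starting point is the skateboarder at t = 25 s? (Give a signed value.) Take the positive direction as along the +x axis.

18.5 m

Net displacement equals the area under the velocity-time graph (areas below the axis count negative).
0–5 s: ½(12 + -2)(5) = 25 m
5–10 s: ½(-2 + 2)(5) = 0 m
10–15 s: ½(2 + -5)(5) = -7.5 m
15–19 s: -5 × 4 = -20 m
19–25 s: ½(-5 + 12)(6) = 21 m
Net displacement = 18.5 m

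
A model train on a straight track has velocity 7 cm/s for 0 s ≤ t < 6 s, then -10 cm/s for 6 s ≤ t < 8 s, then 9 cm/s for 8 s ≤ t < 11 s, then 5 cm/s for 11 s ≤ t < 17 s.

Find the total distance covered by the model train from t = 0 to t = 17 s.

Distance (not displacement) is the total path length: add the absolute areas under v-t.
0–6 s: |7| × 6 = 42 cm
6–8 s: |-10| × 2 = 20 cm
8–11 s: |9| × 3 = 27 cm
11–17 s: |5| × 6 = 30 cm
Total distance = 119 cm

119 cm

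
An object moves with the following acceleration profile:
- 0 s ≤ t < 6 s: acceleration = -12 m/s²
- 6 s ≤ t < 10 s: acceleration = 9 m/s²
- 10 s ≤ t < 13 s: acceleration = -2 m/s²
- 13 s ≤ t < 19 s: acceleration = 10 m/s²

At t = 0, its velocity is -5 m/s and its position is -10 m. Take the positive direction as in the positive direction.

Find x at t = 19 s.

On each constant-a segment, Δv = aΔt and Δx = v₀Δt + ½aΔt²; chain segment to segment.
0–6 s: v starts -5 m/s; Δx = -5·6 + ½·-12·6² = -246 m; v ends -77 m/s.
6–10 s: v starts -77 m/s; Δx = -77·4 + ½·9·4² = -236 m; v ends -41 m/s.
10–13 s: v starts -41 m/s; Δx = -41·3 + ½·-2·3² = -132 m; v ends -47 m/s.
13–19 s: v starts -47 m/s; Δx = -47·6 + ½·10·6² = -102 m; v ends 13 m/s.
x(19) = -10 + Σ Δx = -726 m.

-726 m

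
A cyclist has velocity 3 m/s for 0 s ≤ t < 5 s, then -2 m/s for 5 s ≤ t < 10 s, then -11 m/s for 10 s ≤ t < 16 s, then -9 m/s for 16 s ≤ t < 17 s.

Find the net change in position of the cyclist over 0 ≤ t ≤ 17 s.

-70 m

Net displacement equals the area under the velocity-time graph (areas below the axis count negative).
0–5 s: 3 × 5 = 15 m
5–10 s: -2 × 5 = -10 m
10–16 s: -11 × 6 = -66 m
16–17 s: -9 × 1 = -9 m
Net displacement = -70 m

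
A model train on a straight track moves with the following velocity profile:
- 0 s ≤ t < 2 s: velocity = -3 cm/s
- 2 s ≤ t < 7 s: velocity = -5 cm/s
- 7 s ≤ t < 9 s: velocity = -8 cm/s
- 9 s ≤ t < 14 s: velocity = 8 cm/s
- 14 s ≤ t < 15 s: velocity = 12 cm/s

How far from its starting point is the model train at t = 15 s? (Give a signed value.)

5 cm

Displacement is the signed area under the v-t curve.
0–2 s: -3 × 2 = -6 cm
2–7 s: -5 × 5 = -25 cm
7–9 s: -8 × 2 = -16 cm
9–14 s: 8 × 5 = 40 cm
14–15 s: 12 × 1 = 12 cm
Net displacement = 5 cm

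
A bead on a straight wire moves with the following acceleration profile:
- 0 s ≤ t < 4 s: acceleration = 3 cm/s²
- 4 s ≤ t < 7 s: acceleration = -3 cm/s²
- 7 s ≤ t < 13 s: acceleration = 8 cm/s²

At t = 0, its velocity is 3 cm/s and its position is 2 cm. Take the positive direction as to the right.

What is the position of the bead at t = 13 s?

249.5 cm

On each constant-a segment, Δv = aΔt and Δx = v₀Δt + ½aΔt²; chain segment to segment.
0–4 s: v starts 3 cm/s; Δx = 3·4 + ½·3·4² = 36 cm; v ends 15 cm/s.
4–7 s: v starts 15 cm/s; Δx = 15·3 + ½·-3·3² = 31.5 cm; v ends 6 cm/s.
7–13 s: v starts 6 cm/s; Δx = 6·6 + ½·8·6² = 180 cm; v ends 54 cm/s.
x(13) = 2 + Σ Δx = 249.5 cm.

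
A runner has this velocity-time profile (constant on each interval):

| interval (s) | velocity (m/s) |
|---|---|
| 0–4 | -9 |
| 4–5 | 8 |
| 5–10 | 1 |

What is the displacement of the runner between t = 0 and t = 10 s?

-23 m

Net displacement equals the area under the velocity-time graph (areas below the axis count negative).
0–4 s: -9 × 4 = -36 m
4–5 s: 8 × 1 = 8 m
5–10 s: 1 × 5 = 5 m
Net displacement = -23 m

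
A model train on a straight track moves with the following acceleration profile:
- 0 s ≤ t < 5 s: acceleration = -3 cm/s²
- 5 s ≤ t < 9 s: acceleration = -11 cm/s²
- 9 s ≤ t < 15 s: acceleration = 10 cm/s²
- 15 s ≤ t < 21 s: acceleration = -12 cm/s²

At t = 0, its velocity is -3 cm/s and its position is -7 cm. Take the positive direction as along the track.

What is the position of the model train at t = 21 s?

-639.5 cm

On each constant-a segment, Δv = aΔt and Δx = v₀Δt + ½aΔt²; chain segment to segment.
0–5 s: v starts -3 cm/s; Δx = -3·5 + ½·-3·5² = -52.5 cm; v ends -18 cm/s.
5–9 s: v starts -18 cm/s; Δx = -18·4 + ½·-11·4² = -160 cm; v ends -62 cm/s.
9–15 s: v starts -62 cm/s; Δx = -62·6 + ½·10·6² = -192 cm; v ends -2 cm/s.
15–21 s: v starts -2 cm/s; Δx = -2·6 + ½·-12·6² = -228 cm; v ends -74 cm/s.
x(21) = -7 + Σ Δx = -639.5 cm.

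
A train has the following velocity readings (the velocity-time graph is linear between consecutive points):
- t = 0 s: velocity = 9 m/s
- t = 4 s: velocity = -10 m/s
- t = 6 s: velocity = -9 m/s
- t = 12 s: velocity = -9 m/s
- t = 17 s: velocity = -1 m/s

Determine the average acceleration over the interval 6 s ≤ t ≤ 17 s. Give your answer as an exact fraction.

Average acceleration = Δv/Δt = (-1 − -9)/(17 − 6) = 8/11 m/s².

8/11 m/s²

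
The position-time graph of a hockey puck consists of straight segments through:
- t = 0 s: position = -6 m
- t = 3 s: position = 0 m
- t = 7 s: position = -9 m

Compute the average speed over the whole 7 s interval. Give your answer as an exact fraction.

Average speed = (total path length)/(elapsed time); on a piecewise-linear x-t graph the path length is Σ|Δx|.
0–3 s: |Δx| = |0 − -6| = 6 m
3–7 s: |Δx| = |-9 − 0| = 9 m
Total path = 15 m; average speed = 15/7 = 15/7 m/s.

15/7 m/s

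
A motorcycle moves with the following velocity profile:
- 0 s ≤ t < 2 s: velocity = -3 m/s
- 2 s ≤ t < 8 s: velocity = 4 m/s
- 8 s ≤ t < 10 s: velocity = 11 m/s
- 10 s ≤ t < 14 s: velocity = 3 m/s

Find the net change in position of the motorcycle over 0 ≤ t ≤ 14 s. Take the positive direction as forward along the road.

Displacement is the signed area under the v-t curve.
0–2 s: -3 × 2 = -6 m
2–8 s: 4 × 6 = 24 m
8–10 s: 11 × 2 = 22 m
10–14 s: 3 × 4 = 12 m
Net displacement = 52 m

52 m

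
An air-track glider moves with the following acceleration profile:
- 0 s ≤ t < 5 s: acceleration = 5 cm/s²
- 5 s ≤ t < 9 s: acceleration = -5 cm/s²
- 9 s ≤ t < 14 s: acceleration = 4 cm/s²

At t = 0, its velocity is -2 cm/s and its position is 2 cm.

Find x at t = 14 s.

On each constant-a segment, Δv = aΔt and Δx = v₀Δt + ½aΔt²; chain segment to segment.
0–5 s: v starts -2 cm/s; Δx = -2·5 + ½·5·5² = 52.5 cm; v ends 23 cm/s.
5–9 s: v starts 23 cm/s; Δx = 23·4 + ½·-5·4² = 52 cm; v ends 3 cm/s.
9–14 s: v starts 3 cm/s; Δx = 3·5 + ½·4·5² = 65 cm; v ends 23 cm/s.
x(14) = 2 + Σ Δx = 171.5 cm.

171.5 cm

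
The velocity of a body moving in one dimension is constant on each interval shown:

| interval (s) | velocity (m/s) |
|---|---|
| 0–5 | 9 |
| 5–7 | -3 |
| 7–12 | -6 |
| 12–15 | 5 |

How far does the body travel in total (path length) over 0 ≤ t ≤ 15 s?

Distance (not displacement) is the total path length: add the absolute areas under v-t.
0–5 s: |9| × 5 = 45 m
5–7 s: |-3| × 2 = 6 m
7–12 s: |-6| × 5 = 30 m
12–15 s: |5| × 3 = 15 m
Total distance = 96 m

96 m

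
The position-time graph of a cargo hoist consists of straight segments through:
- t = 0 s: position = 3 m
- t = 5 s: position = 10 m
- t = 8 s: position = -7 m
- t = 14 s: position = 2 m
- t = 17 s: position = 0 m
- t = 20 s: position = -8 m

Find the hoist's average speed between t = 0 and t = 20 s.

Average speed = (total path length)/(elapsed time); on a piecewise-linear x-t graph the path length is Σ|Δx|.
0–5 s: |Δx| = |10 − 3| = 7 m
5–8 s: |Δx| = |-7 − 10| = 17 m
8–14 s: |Δx| = |2 − -7| = 9 m
14–17 s: |Δx| = |0 − 2| = 2 m
17–20 s: |Δx| = |-8 − 0| = 8 m
Total path = 43 m; average speed = 43/20 = 2.15 m/s.

2.15 m/s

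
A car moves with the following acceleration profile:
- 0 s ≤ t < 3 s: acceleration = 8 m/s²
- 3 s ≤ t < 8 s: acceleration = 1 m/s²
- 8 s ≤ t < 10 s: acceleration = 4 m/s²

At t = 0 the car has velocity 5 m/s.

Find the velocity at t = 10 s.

42 m/s

Δv equals the area under the a-t graph; then v = v₀ + Δv.
0–3 s: 8 × 3 = 24 m/s
3–8 s: 1 × 5 = 5 m/s
8–10 s: 4 × 2 = 8 m/s
Δv = 37 m/s, so v(10) = 5 + (37) = 42 m/s.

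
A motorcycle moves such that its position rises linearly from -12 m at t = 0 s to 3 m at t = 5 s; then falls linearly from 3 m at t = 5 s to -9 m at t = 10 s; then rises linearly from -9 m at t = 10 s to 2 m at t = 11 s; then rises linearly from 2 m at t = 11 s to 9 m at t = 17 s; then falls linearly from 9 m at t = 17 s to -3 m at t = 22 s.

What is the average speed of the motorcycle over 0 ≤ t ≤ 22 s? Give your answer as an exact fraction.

Average speed = (total path length)/(elapsed time); on a piecewise-linear x-t graph the path length is Σ|Δx|.
0–5 s: |Δx| = |3 − -12| = 15 m
5–10 s: |Δx| = |-9 − 3| = 12 m
10–11 s: |Δx| = |2 − -9| = 11 m
11–17 s: |Δx| = |9 − 2| = 7 m
17–22 s: |Δx| = |-3 − 9| = 12 m
Total path = 57 m; average speed = 57/22 = 57/22 m/s.

57/22 m/s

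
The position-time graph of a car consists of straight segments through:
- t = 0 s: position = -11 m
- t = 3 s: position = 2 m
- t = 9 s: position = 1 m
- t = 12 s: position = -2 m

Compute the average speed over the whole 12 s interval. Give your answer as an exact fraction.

17/12 m/s

Average speed = (total path length)/(elapsed time); on a piecewise-linear x-t graph the path length is Σ|Δx|.
0–3 s: |Δx| = |2 − -11| = 13 m
3–9 s: |Δx| = |1 − 2| = 1 m
9–12 s: |Δx| = |-2 − 1| = 3 m
Total path = 17 m; average speed = 17/12 = 17/12 m/s.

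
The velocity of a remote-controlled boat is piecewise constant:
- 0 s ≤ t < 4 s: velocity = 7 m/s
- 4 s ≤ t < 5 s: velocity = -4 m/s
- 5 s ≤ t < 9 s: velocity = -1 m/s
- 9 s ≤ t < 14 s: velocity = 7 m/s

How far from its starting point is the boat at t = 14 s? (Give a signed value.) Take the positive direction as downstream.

Displacement is the signed area under the v-t curve.
0–4 s: 7 × 4 = 28 m
4–5 s: -4 × 1 = -4 m
5–9 s: -1 × 4 = -4 m
9–14 s: 7 × 5 = 35 m
Net displacement = 55 m

55 m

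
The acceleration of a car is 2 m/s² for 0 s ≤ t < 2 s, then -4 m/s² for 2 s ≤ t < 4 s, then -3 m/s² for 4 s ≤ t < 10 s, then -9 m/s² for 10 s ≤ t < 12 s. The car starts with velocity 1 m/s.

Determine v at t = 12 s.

Δv equals the area under the a-t graph; then v = v₀ + Δv.
0–2 s: 2 × 2 = 4 m/s
2–4 s: -4 × 2 = -8 m/s
4–10 s: -3 × 6 = -18 m/s
10–12 s: -9 × 2 = -18 m/s
Δv = -40 m/s, so v(12) = 1 + (-40) = -39 m/s.

-39 m/s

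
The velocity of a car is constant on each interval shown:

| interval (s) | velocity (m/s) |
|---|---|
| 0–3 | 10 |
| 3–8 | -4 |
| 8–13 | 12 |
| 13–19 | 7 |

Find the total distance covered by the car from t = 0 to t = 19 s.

Total distance travelled is ∫|v| dt — sum the magnitudes of each area piece.
0–3 s: |10| × 3 = 30 m
3–8 s: |-4| × 5 = 20 m
8–13 s: |12| × 5 = 60 m
13–19 s: |7| × 6 = 42 m
Total distance = 152 m

152 m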